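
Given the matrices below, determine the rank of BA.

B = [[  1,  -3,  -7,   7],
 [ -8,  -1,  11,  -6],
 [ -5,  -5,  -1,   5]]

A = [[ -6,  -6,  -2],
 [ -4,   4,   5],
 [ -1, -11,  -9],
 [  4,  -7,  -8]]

2

First compute BA:
[[ 41,  10, -10],
 [ 17, -35, -40],
 [ 71, -14, -46]]
Now row reduce the product.
R2 ← R2 − (17/41)·R1: [0, -1605/41, -1470/41]
R3 ← R3 − (71/41)·R1: [0, -1284/41, -1176/41]
R3 ← R3 − (4/5)·R2: [0, 0, 0]
2 nonzero rows, so rank(BA) = 2.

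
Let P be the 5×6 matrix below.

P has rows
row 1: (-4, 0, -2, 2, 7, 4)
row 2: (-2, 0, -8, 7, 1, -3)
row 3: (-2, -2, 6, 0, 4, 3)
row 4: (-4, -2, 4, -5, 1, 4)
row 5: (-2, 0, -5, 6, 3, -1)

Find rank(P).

Row reduce to echelon form.
R2 ← R2 − (1/2)·R1: [0, 0, -7, 6, -5/2, -5]
R3 ← R3 − (1/2)·R1: [0, -2, 7, -1, 1/2, 1]
R4 ← R4 − R1: [0, -2, 6, -7, -6, 0]
R5 ← R5 − (1/2)·R1: [0, 0, -4, 5, -1/2, -3]
Swap R2 ↔ R3
R4 ← R4 − R2: [0, 0, -1, -6, -13/2, -1]
R4 ← R4 − (1/7)·R3: [0, 0, 0, -48/7, -43/7, -2/7]
R5 ← R5 − (4/7)·R3: [0, 0, 0, 11/7, 13/14, -1/7]
R5 ← R5 + (11/48)·R4: [0, 0, 0, 0, -23/48, -5/24]
Echelon form has 5 nonzero rows, so rank(P) = 5.

5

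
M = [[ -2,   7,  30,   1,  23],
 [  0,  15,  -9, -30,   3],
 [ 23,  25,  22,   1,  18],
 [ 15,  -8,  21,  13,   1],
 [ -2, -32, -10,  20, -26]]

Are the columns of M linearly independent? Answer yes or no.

yes

Row reduce M to echelon form.
R3 ← R3 + (23/2)·R1: [0, 211/2, 367, 25/2, 565/2]
R4 ← R4 + (15/2)·R1: [0, 89/2, 246, 41/2, 347/2]
R5 ← R5 − R1: [0, -39, -40, 19, -49]
R3 ← R3 − (211/30)·R2: [0, 0, 4303/10, 447/2, 1307/5]
R4 ← R4 − (89/30)·R2: [0, 0, 2727/10, 219/2, 823/5]
R5 ← R5 + (13/5)·R2: [0, 0, -317/5, -59, -206/5]
R4 ← R4 − (2727/4303)·R3: [0, 0, 0, -138306/4303, -4564/4303]
R5 ← R5 + (634/4303)·R3: [0, 0, 0, -112178/4303, -11556/4303]
R5 ← R5 − (56089/69153)·R4: [0, 0, 0, 0, -18032/9879]
5 pivots among 5 columns.
Every column is a pivot column, so the columns are linearly independent.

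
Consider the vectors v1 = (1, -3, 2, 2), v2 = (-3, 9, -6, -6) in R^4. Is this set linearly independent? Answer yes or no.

no

Form the matrix with these vectors as rows and row reduce.
R2 ← R2 + (3)·R1: [0, 0, 0, 0]
1 nonzero row, so the 2 vectors span a space of dimension 1.
Since 1 < 2, the vectors are linearly dependent.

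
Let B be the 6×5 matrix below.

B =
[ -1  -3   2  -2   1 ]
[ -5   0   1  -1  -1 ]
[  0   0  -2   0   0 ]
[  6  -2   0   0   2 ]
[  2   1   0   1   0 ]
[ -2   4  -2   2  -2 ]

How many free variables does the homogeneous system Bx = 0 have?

2

Row reduce to echelon form.
R2 ← R2 − (5)·R1: [0, 15, -9, 9, -6]
R4 ← R4 + (6)·R1: [0, -20, 12, -12, 8]
R5 ← R5 + (2)·R1: [0, -5, 4, -3, 2]
R6 ← R6 − (2)·R1: [0, 10, -6, 6, -4]
R4 ← R4 + (4/3)·R2: [0, 0, 0, 0, 0]
R5 ← R5 + (1/3)·R2: [0, 0, 1, 0, 0]
R6 ← R6 − (2/3)·R2: [0, 0, 0, 0, 0]
R5 ← R5 + (1/2)·R3: [0, 0, 0, 0, 0]
3 nonzero rows, so rank(B) = 3.
B has 5 columns; by rank–nullity, nullity = 5 − 3 = 2.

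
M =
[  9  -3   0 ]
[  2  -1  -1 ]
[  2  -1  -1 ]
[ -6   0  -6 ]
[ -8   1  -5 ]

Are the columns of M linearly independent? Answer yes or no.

Row reduce M to echelon form.
R2 ← R2 − (2/9)·R1: [0, -1/3, -1]
R3 ← R3 − (2/9)·R1: [0, -1/3, -1]
R4 ← R4 + (2/3)·R1: [0, -2, -6]
R5 ← R5 + (8/9)·R1: [0, -5/3, -5]
R3 ← R3 − R2: [0, 0, 0]
R4 ← R4 − (6)·R2: [0, 0, 0]
R5 ← R5 − (5)·R2: [0, 0, 0]
2 pivots among 3 columns.
Only 2 < 3 pivot columns, so the columns are linearly dependent.

no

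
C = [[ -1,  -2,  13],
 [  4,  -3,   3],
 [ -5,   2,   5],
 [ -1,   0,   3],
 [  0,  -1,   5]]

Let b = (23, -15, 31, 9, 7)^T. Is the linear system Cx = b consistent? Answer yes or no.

yes

Row reduce the augmented matrix [C | b].
R2 ← R2 + (4)·R1: [0, -11, 55, 77]
R3 ← R3 − (5)·R1: [0, 12, -60, -84]
R4 ← R4 − R1: [0, 2, -10, -14]
R3 ← R3 + (12/11)·R2: [0, 0, 0, 0]
R4 ← R4 + (2/11)·R2: [0, 0, 0, 0]
R5 ← R5 − (1/11)·R2: [0, 0, 0, 0]
The echelon form has 2 nonzero rows, and every pivot lies in the first 3 columns, so rank(C) = rank([C|b]) = 2.
The system is consistent.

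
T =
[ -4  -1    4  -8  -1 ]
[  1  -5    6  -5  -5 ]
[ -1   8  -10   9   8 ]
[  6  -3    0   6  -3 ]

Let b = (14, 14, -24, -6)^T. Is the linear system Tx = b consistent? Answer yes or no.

Row reduce the augmented matrix [T | b].
R2 ← R2 + (1/4)·R1: [0, -21/4, 7, -7, -21/4, 35/2]
R3 ← R3 − (1/4)·R1: [0, 33/4, -11, 11, 33/4, -55/2]
R4 ← R4 + (3/2)·R1: [0, -9/2, 6, -6, -9/2, 15]
R3 ← R3 + (11/7)·R2: [0, 0, 0, 0, 0, 0]
R4 ← R4 − (6/7)·R2: [0, 0, 0, 0, 0, 0]
The echelon form has 2 nonzero rows, and every pivot lies in the first 5 columns, so rank(T) = rank([T|b]) = 2.
The system is consistent.

yes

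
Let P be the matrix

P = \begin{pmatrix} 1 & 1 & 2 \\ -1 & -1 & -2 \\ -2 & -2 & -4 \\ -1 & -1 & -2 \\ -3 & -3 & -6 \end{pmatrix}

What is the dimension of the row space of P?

1

Row reduce to echelon form.
R2 ← R2 + R1: [0, 0, 0]
R3 ← R3 + (2)·R1: [0, 0, 0]
R4 ← R4 + R1: [0, 0, 0]
R5 ← R5 + (3)·R1: [0, 0, 0]
Echelon form has 1 nonzero row, so rank(P) = 1.
The row space has dimension equal to the rank: 1.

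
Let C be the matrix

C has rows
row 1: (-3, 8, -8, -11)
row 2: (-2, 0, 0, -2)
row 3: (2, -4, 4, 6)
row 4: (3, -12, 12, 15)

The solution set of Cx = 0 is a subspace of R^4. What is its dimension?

2

Row reduce to echelon form.
R2 ← R2 − (2/3)·R1: [0, -16/3, 16/3, 16/3]
R3 ← R3 + (2/3)·R1: [0, 4/3, -4/3, -4/3]
R4 ← R4 + R1: [0, -4, 4, 4]
R3 ← R3 + (1/4)·R2: [0, 0, 0, 0]
R4 ← R4 − (3/4)·R2: [0, 0, 0, 0]
2 nonzero rows, so rank(C) = 2.
C has 4 columns; by rank–nullity, nullity = 4 − 2 = 2.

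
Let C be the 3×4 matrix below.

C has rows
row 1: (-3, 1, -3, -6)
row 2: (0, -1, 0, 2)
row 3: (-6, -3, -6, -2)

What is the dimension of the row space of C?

2

Row reduce to echelon form.
R3 ← R3 − (2)·R1: [0, -5, 0, 10]
R3 ← R3 − (5)·R2: [0, 0, 0, 0]
Echelon form has 2 nonzero rows, so rank(C) = 2.
The row space has dimension equal to the rank: 2.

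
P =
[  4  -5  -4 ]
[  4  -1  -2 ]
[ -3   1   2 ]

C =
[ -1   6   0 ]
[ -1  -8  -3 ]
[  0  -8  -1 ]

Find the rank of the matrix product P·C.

First compute PC:
[[  1,  96,  19],
 [ -3,  48,   5],
 [  2, -42,  -5]]
Now row reduce the product.
R2 ← R2 + (3)·R1: [0, 336, 62]
R3 ← R3 − (2)·R1: [0, -234, -43]
R3 ← R3 + (39/56)·R2: [0, 0, 5/28]
3 nonzero rows, so rank(PC) = 3.

3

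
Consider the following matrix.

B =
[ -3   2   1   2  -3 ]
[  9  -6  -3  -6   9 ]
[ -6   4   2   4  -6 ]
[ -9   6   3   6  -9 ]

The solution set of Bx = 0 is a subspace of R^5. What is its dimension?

4

Row reduce to echelon form.
R2 ← R2 + (3)·R1: [0, 0, 0, 0, 0]
R3 ← R3 − (2)·R1: [0, 0, 0, 0, 0]
R4 ← R4 − (3)·R1: [0, 0, 0, 0, 0]
1 nonzero row, so rank(B) = 1.
B has 5 columns; by rank–nullity, nullity = 5 − 1 = 4.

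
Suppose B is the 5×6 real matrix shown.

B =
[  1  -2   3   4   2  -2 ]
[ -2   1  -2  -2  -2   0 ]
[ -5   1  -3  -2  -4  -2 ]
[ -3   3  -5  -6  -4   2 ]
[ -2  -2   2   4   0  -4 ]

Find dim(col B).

Row reduce to echelon form.
R2 ← R2 + (2)·R1: [0, -3, 4, 6, 2, -4]
R3 ← R3 + (5)·R1: [0, -9, 12, 18, 6, -12]
R4 ← R4 + (3)·R1: [0, -3, 4, 6, 2, -4]
R5 ← R5 + (2)·R1: [0, -6, 8, 12, 4, -8]
R3 ← R3 − (3)·R2: [0, 0, 0, 0, 0, 0]
R4 ← R4 − R2: [0, 0, 0, 0, 0, 0]
R5 ← R5 − (2)·R2: [0, 0, 0, 0, 0, 0]
Echelon form has 2 nonzero rows, so rank(B) = 2.
The column space has dimension equal to the rank: 2.

2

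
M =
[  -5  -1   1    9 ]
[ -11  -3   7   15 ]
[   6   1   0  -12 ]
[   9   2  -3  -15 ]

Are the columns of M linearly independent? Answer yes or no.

no

Row reduce M to echelon form.
R2 ← R2 − (11/5)·R1: [0, -4/5, 24/5, -24/5]
R3 ← R3 + (6/5)·R1: [0, -1/5, 6/5, -6/5]
R4 ← R4 + (9/5)·R1: [0, 1/5, -6/5, 6/5]
R3 ← R3 − (1/4)·R2: [0, 0, 0, 0]
R4 ← R4 + (1/4)·R2: [0, 0, 0, 0]
2 pivots among 4 columns.
Only 2 < 4 pivot columns, so the columns are linearly dependent.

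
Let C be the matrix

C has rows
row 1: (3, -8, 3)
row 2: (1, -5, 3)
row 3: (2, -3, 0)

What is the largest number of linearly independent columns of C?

Row reduce to echelon form.
R2 ← R2 − (1/3)·R1: [0, -7/3, 2]
R3 ← R3 − (2/3)·R1: [0, 7/3, -2]
R3 ← R3 + R2: [0, 0, 0]
Echelon form has 2 nonzero rows, so rank(C) = 2.
The rank gives the maximum number of linearly independent columns: 2.

2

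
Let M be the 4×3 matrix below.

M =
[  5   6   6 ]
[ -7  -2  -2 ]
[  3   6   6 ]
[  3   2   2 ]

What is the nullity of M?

1

Row reduce to echelon form.
R2 ← R2 + (7/5)·R1: [0, 32/5, 32/5]
R3 ← R3 − (3/5)·R1: [0, 12/5, 12/5]
R4 ← R4 − (3/5)·R1: [0, -8/5, -8/5]
R3 ← R3 − (3/8)·R2: [0, 0, 0]
R4 ← R4 + (1/4)·R2: [0, 0, 0]
2 nonzero rows, so rank(M) = 2.
M has 3 columns; by rank–nullity, nullity = 3 − 2 = 1.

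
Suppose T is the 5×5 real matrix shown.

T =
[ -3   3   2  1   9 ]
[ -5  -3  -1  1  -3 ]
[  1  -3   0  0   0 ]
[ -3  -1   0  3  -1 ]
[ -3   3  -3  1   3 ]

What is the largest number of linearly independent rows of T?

5

Row reduce to echelon form.
R2 ← R2 − (5/3)·R1: [0, -8, -13/3, -2/3, -18]
R3 ← R3 + (1/3)·R1: [0, -2, 2/3, 1/3, 3]
R4 ← R4 − R1: [0, -4, -2, 2, -10]
R5 ← R5 − R1: [0, 0, -5, 0, -6]
R3 ← R3 − (1/4)·R2: [0, 0, 7/4, 1/2, 15/2]
R4 ← R4 − (1/2)·R2: [0, 0, 1/6, 7/3, -1]
R4 ← R4 − (2/21)·R3: [0, 0, 0, 16/7, -12/7]
R5 ← R5 + (20/7)·R3: [0, 0, 0, 10/7, 108/7]
R5 ← R5 − (5/8)·R4: [0, 0, 0, 0, 33/2]
Echelon form has 5 nonzero rows, so rank(T) = 5.
The rank gives the maximum number of linearly independent rows: 5.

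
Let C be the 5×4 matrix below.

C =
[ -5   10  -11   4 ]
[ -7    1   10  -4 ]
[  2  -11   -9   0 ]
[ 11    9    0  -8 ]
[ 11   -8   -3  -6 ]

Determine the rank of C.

4

Row reduce to echelon form.
R2 ← R2 − (7/5)·R1: [0, -13, 127/5, -48/5]
R3 ← R3 + (2/5)·R1: [0, -7, -67/5, 8/5]
R4 ← R4 + (11/5)·R1: [0, 31, -121/5, 4/5]
R5 ← R5 + (11/5)·R1: [0, 14, -136/5, 14/5]
R3 ← R3 − (7/13)·R2: [0, 0, -352/13, 88/13]
R4 ← R4 + (31/13)·R2: [0, 0, 2364/65, -1436/65]
R5 ← R5 + (14/13)·R2: [0, 0, 2/13, -98/13]
R4 ← R4 + (591/440)·R3: [0, 0, 0, -13]
R5 ← R5 + (1/176)·R3: [0, 0, 0, -15/2]
R5 ← R5 − (15/26)·R4: [0, 0, 0, 0]
Echelon form has 4 nonzero rows, so rank(C) = 4.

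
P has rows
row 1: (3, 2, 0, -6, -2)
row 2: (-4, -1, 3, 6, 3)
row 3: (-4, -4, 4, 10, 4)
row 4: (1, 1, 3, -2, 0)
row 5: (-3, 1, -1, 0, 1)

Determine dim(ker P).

Row reduce to echelon form.
R2 ← R2 + (4/3)·R1: [0, 5/3, 3, -2, 1/3]
R3 ← R3 + (4/3)·R1: [0, -4/3, 4, 2, 4/3]
R4 ← R4 − (1/3)·R1: [0, 1/3, 3, 0, 2/3]
R5 ← R5 + R1: [0, 3, -1, -6, -1]
R3 ← R3 + (4/5)·R2: [0, 0, 32/5, 2/5, 8/5]
R4 ← R4 − (1/5)·R2: [0, 0, 12/5, 2/5, 3/5]
R5 ← R5 − (9/5)·R2: [0, 0, -32/5, -12/5, -8/5]
R4 ← R4 − (3/8)·R3: [0, 0, 0, 1/4, 0]
R5 ← R5 + R3: [0, 0, 0, -2, 0]
R5 ← R5 + (8)·R4: [0, 0, 0, 0, 0]
4 nonzero rows, so rank(P) = 4.
P has 5 columns; by rank–nullity, nullity = 5 − 4 = 1.

1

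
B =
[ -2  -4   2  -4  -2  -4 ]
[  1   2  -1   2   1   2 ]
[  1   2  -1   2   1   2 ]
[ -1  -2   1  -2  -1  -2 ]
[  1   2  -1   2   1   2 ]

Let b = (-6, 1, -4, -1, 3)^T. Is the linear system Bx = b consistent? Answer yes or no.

Row reduce the augmented matrix [B | b].
R2 ← R2 + (1/2)·R1: [0, 0, 0, 0, 0, 0, -2]
R3 ← R3 + (1/2)·R1: [0, 0, 0, 0, 0, 0, -7]
R4 ← R4 − (1/2)·R1: [0, 0, 0, 0, 0, 0, 2]
R5 ← R5 + (1/2)·R1: [0, 0, 0, 0, 0, 0, 0]
R3 ← R3 − (7/2)·R2: [0, 0, 0, 0, 0, 0, 0]
R4 ← R4 + R2: [0, 0, 0, 0, 0, 0, 0]
The echelon form has 2 nonzero rows; the last pivot sits in the augmented column, so rank(B) = 1 but rank([B|b]) = 2.
Since the ranks differ, the system is inconsistent.

no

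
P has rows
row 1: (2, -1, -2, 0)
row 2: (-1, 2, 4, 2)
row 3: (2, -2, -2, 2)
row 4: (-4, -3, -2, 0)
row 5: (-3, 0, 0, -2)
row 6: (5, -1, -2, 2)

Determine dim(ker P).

Row reduce to echelon form.
R2 ← R2 + (1/2)·R1: [0, 3/2, 3, 2]
R3 ← R3 − R1: [0, -1, 0, 2]
R4 ← R4 + (2)·R1: [0, -5, -6, 0]
R5 ← R5 + (3/2)·R1: [0, -3/2, -3, -2]
R6 ← R6 − (5/2)·R1: [0, 3/2, 3, 2]
R3 ← R3 + (2/3)·R2: [0, 0, 2, 10/3]
R4 ← R4 + (10/3)·R2: [0, 0, 4, 20/3]
R5 ← R5 + R2: [0, 0, 0, 0]
R6 ← R6 − R2: [0, 0, 0, 0]
R4 ← R4 − (2)·R3: [0, 0, 0, 0]
3 nonzero rows, so rank(P) = 3.
P has 4 columns; by rank–nullity, nullity = 4 − 3 = 1.

1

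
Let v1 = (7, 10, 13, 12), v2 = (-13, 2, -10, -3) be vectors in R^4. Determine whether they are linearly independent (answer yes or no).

yes

Form the matrix with these vectors as rows and row reduce.
R2 ← R2 + (13/7)·R1: [0, 144/7, 99/7, 135/7]
2 nonzero rows, so the 2 vectors span a space of dimension 2.
Since 2 = 2, the vectors are linearly independent.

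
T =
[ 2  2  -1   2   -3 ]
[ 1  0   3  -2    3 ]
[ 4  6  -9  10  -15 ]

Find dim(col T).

Row reduce to echelon form.
R2 ← R2 − (1/2)·R1: [0, -1, 7/2, -3, 9/2]
R3 ← R3 − (2)·R1: [0, 2, -7, 6, -9]
R3 ← R3 + (2)·R2: [0, 0, 0, 0, 0]
Echelon form has 2 nonzero rows, so rank(T) = 2.
The column space has dimension equal to the rank: 2.

2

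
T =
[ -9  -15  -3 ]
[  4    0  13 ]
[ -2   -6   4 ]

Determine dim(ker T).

1

Row reduce to echelon form.
R2 ← R2 + (4/9)·R1: [0, -20/3, 35/3]
R3 ← R3 − (2/9)·R1: [0, -8/3, 14/3]
R3 ← R3 − (2/5)·R2: [0, 0, 0]
2 nonzero rows, so rank(T) = 2.
T has 3 columns; by rank–nullity, nullity = 3 − 2 = 1.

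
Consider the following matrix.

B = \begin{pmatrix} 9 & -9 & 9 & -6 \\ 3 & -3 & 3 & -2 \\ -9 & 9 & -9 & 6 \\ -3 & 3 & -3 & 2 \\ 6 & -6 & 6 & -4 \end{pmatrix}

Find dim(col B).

Row reduce to echelon form.
R2 ← R2 − (1/3)·R1: [0, 0, 0, 0]
R3 ← R3 + R1: [0, 0, 0, 0]
R4 ← R4 + (1/3)·R1: [0, 0, 0, 0]
R5 ← R5 − (2/3)·R1: [0, 0, 0, 0]
Echelon form has 1 nonzero row, so rank(B) = 1.
The column space has dimension equal to the rank: 1.

1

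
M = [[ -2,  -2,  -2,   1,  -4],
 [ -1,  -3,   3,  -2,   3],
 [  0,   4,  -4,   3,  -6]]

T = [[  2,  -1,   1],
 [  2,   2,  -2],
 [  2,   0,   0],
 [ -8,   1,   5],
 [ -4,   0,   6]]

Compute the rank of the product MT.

First compute MT:
[[ -4,  -1, -17],
 [  2,  -7,  13],
 [  0,  11, -29]]
Now row reduce the product.
R2 ← R2 + (1/2)·R1: [0, -15/2, 9/2]
R3 ← R3 + (22/15)·R2: [0, 0, -112/5]
3 nonzero rows, so rank(MT) = 3.

3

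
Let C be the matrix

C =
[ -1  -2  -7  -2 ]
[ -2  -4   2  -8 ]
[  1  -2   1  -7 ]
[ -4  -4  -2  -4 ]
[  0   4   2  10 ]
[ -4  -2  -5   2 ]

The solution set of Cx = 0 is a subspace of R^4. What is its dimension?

Row reduce to echelon form.
R2 ← R2 − (2)·R1: [0, 0, 16, -4]
R3 ← R3 + R1: [0, -4, -6, -9]
R4 ← R4 − (4)·R1: [0, 4, 26, 4]
R6 ← R6 − (4)·R1: [0, 6, 23, 10]
Swap R2 ↔ R3
R4 ← R4 + R2: [0, 0, 20, -5]
R5 ← R5 + R2: [0, 0, -4, 1]
R6 ← R6 + (3/2)·R2: [0, 0, 14, -7/2]
R4 ← R4 − (5/4)·R3: [0, 0, 0, 0]
R5 ← R5 + (1/4)·R3: [0, 0, 0, 0]
R6 ← R6 − (7/8)·R3: [0, 0, 0, 0]
3 nonzero rows, so rank(C) = 3.
C has 4 columns; by rank–nullity, nullity = 4 − 3 = 1.

1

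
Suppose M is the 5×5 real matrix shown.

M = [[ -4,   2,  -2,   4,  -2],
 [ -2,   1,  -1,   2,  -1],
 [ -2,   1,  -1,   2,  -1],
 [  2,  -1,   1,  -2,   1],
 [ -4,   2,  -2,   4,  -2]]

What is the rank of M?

1

Row reduce to echelon form.
R2 ← R2 − (1/2)·R1: [0, 0, 0, 0, 0]
R3 ← R3 − (1/2)·R1: [0, 0, 0, 0, 0]
R4 ← R4 + (1/2)·R1: [0, 0, 0, 0, 0]
R5 ← R5 − R1: [0, 0, 0, 0, 0]
Echelon form has 1 nonzero row, so rank(M) = 1.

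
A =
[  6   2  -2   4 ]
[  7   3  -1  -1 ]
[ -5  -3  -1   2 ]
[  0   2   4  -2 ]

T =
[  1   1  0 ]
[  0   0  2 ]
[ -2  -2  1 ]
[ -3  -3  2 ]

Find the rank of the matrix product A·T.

First compute AT:
[[ -2,  -2,  10],
 [ 12,  12,   3],
 [ -9,  -9,  -3],
 [ -2,  -2,   4]]
Now row reduce the product.
R2 ← R2 + (6)·R1: [0, 0, 63]
R3 ← R3 − (9/2)·R1: [0, 0, -48]
R4 ← R4 − R1: [0, 0, -6]
R3 ← R3 + (16/21)·R2: [0, 0, 0]
R4 ← R4 + (2/21)·R2: [0, 0, 0]
2 nonzero rows, so rank(AT) = 2.

2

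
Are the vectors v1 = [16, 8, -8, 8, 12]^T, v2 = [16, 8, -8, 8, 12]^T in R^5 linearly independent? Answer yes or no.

no

Form the matrix with these vectors as rows and row reduce.
R2 ← R2 − R1: [0, 0, 0, 0, 0]
1 nonzero row, so the 2 vectors span a space of dimension 1.
Since 1 < 2, the vectors are linearly dependent.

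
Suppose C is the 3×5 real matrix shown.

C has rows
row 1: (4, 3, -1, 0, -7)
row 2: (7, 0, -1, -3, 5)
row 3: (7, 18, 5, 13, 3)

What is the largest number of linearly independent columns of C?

Row reduce to echelon form.
R2 ← R2 − (7/4)·R1: [0, -21/4, 3/4, -3, 69/4]
R3 ← R3 − (7/4)·R1: [0, 51/4, 27/4, 13, 61/4]
R3 ← R3 + (17/7)·R2: [0, 0, 60/7, 40/7, 400/7]
Echelon form has 3 nonzero rows, so rank(C) = 3.
The rank gives the maximum number of linearly independent columns: 3.

3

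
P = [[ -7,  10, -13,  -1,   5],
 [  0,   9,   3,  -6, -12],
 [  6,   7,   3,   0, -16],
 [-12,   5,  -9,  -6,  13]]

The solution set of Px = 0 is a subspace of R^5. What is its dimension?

Row reduce to echelon form.
R3 ← R3 + (6/7)·R1: [0, 109/7, -57/7, -6/7, -82/7]
R4 ← R4 − (12/7)·R1: [0, -85/7, 93/7, -30/7, 31/7]
R3 ← R3 − (109/63)·R2: [0, 0, -40/3, 200/21, 190/21]
R4 ← R4 + (85/63)·R2: [0, 0, 52/3, -260/21, -247/21]
R4 ← R4 + (13/10)·R3: [0, 0, 0, 0, 0]
3 nonzero rows, so rank(P) = 3.
P has 5 columns; by rank–nullity, nullity = 5 − 3 = 2.

2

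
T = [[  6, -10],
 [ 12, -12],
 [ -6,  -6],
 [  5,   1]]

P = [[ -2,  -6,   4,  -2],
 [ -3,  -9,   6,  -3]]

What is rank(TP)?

First compute TP:
[[ 18,  54, -36,  18],
 [ 12,  36, -24,  12],
 [ 30,  90, -60,  30],
 [-13, -39,  26, -13]]
Now row reduce the product.
R2 ← R2 − (2/3)·R1: [0, 0, 0, 0]
R3 ← R3 − (5/3)·R1: [0, 0, 0, 0]
R4 ← R4 + (13/18)·R1: [0, 0, 0, 0]
1 nonzero row, so rank(TP) = 1.

1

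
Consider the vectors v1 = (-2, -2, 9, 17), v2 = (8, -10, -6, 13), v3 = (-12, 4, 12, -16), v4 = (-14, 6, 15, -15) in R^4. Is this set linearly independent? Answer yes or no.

Form the matrix with these vectors as rows and row reduce.
R2 ← R2 + (4)·R1: [0, -18, 30, 81]
R3 ← R3 − (6)·R1: [0, 16, -42, -118]
R4 ← R4 − (7)·R1: [0, 20, -48, -134]
R3 ← R3 + (8/9)·R2: [0, 0, -46/3, -46]
R4 ← R4 + (10/9)·R2: [0, 0, -44/3, -44]
R4 ← R4 − (22/23)·R3: [0, 0, 0, 0]
3 nonzero rows, so the 4 vectors span a space of dimension 3.
Since 3 < 4, the vectors are linearly dependent.

no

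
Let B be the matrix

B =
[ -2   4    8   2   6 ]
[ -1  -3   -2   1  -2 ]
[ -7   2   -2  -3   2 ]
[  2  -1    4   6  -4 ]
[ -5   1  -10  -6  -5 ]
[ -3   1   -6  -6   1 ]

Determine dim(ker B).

Row reduce to echelon form.
R2 ← R2 − (1/2)·R1: [0, -5, -6, 0, -5]
R3 ← R3 − (7/2)·R1: [0, -12, -30, -10, -19]
R4 ← R4 + R1: [0, 3, 12, 8, 2]
R5 ← R5 − (5/2)·R1: [0, -9, -30, -11, -20]
R6 ← R6 − (3/2)·R1: [0, -5, -18, -9, -8]
R3 ← R3 − (12/5)·R2: [0, 0, -78/5, -10, -7]
R4 ← R4 + (3/5)·R2: [0, 0, 42/5, 8, -1]
R5 ← R5 − (9/5)·R2: [0, 0, -96/5, -11, -11]
R6 ← R6 − R2: [0, 0, -12, -9, -3]
R4 ← R4 + (7/13)·R3: [0, 0, 0, 34/13, -62/13]
R5 ← R5 − (16/13)·R3: [0, 0, 0, 17/13, -31/13]
R6 ← R6 − (10/13)·R3: [0, 0, 0, -17/13, 31/13]
R5 ← R5 − (1/2)·R4: [0, 0, 0, 0, 0]
R6 ← R6 + (1/2)·R4: [0, 0, 0, 0, 0]
4 nonzero rows, so rank(B) = 4.
B has 5 columns; by rank–nullity, nullity = 5 − 4 = 1.

1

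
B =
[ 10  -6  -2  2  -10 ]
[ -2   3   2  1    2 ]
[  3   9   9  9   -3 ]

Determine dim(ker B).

Row reduce to echelon form.
R2 ← R2 + (1/5)·R1: [0, 9/5, 8/5, 7/5, 0]
R3 ← R3 − (3/10)·R1: [0, 54/5, 48/5, 42/5, 0]
R3 ← R3 − (6)·R2: [0, 0, 0, 0, 0]
2 nonzero rows, so rank(B) = 2.
B has 5 columns; by rank–nullity, nullity = 5 − 2 = 3.

3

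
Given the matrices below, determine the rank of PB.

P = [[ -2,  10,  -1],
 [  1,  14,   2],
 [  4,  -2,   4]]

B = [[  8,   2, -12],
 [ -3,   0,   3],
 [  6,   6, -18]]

2

First compute PB:
[[-52, -10,  72],
 [-22,  14,  -6],
 [ 62,  32, -126]]
Now row reduce the product.
R2 ← R2 − (11/26)·R1: [0, 237/13, -474/13]
R3 ← R3 + (31/26)·R1: [0, 261/13, -522/13]
R3 ← R3 − (87/79)·R2: [0, 0, 0]
2 nonzero rows, so rank(PB) = 2.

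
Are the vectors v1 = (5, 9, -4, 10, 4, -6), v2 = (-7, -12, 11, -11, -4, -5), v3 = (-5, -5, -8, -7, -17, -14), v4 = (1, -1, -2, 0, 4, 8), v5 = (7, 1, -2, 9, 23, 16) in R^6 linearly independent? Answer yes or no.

no

Form the matrix with these vectors as rows and row reduce.
R2 ← R2 + (7/5)·R1: [0, 3/5, 27/5, 3, 8/5, -67/5]
R3 ← R3 + R1: [0, 4, -12, 3, -13, -20]
R4 ← R4 − (1/5)·R1: [0, -14/5, -6/5, -2, 16/5, 46/5]
R5 ← R5 − (7/5)·R1: [0, -58/5, 18/5, -5, 87/5, 122/5]
R3 ← R3 − (20/3)·R2: [0, 0, -48, -17, -71/3, 208/3]
R4 ← R4 + (14/3)·R2: [0, 0, 24, 12, 32/3, -160/3]
R5 ← R5 + (58/3)·R2: [0, 0, 108, 53, 145/3, -704/3]
R4 ← R4 + (1/2)·R3: [0, 0, 0, 7/2, -7/6, -56/3]
R5 ← R5 + (9/4)·R3: [0, 0, 0, 59/4, -59/12, -236/3]
R5 ← R5 − (59/14)·R4: [0, 0, 0, 0, 0, 0]
4 nonzero rows, so the 5 vectors span a space of dimension 4.
Since 4 < 5, the vectors are linearly dependent.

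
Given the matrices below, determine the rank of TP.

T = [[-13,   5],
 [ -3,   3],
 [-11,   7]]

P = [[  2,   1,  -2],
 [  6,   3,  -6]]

1

First compute TP:
[[  4,   2,  -4],
 [ 12,   6, -12],
 [ 20,  10, -20]]
Now row reduce the product.
R2 ← R2 − (3)·R1: [0, 0, 0]
R3 ← R3 − (5)·R1: [0, 0, 0]
1 nonzero row, so rank(TP) = 1.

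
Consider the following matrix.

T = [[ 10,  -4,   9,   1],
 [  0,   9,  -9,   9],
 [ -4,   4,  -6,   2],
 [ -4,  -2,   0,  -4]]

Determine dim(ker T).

Row reduce to echelon form.
R3 ← R3 + (2/5)·R1: [0, 12/5, -12/5, 12/5]
R4 ← R4 + (2/5)·R1: [0, -18/5, 18/5, -18/5]
R3 ← R3 − (4/15)·R2: [0, 0, 0, 0]
R4 ← R4 + (2/5)·R2: [0, 0, 0, 0]
2 nonzero rows, so rank(T) = 2.
T has 4 columns; by rank–nullity, nullity = 4 − 2 = 2.

2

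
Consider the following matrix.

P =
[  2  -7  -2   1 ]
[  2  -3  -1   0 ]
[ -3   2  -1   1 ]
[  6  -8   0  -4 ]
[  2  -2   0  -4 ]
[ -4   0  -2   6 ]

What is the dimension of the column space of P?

4

Row reduce to echelon form.
R2 ← R2 − R1: [0, 4, 1, -1]
R3 ← R3 + (3/2)·R1: [0, -17/2, -4, 5/2]
R4 ← R4 − (3)·R1: [0, 13, 6, -7]
R5 ← R5 − R1: [0, 5, 2, -5]
R6 ← R6 + (2)·R1: [0, -14, -6, 8]
R3 ← R3 + (17/8)·R2: [0, 0, -15/8, 3/8]
R4 ← R4 − (13/4)·R2: [0, 0, 11/4, -15/4]
R5 ← R5 − (5/4)·R2: [0, 0, 3/4, -15/4]
R6 ← R6 + (7/2)·R2: [0, 0, -5/2, 9/2]
R4 ← R4 + (22/15)·R3: [0, 0, 0, -16/5]
R5 ← R5 + (2/5)·R3: [0, 0, 0, -18/5]
R6 ← R6 − (4/3)·R3: [0, 0, 0, 4]
R5 ← R5 − (9/8)·R4: [0, 0, 0, 0]
R6 ← R6 + (5/4)·R4: [0, 0, 0, 0]
Echelon form has 4 nonzero rows, so rank(P) = 4.
The column space has dimension equal to the rank: 4.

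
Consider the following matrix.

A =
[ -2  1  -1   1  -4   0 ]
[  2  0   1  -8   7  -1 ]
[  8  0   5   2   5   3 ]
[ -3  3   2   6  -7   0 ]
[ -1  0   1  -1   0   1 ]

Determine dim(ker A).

1

Row reduce to echelon form.
R2 ← R2 + R1: [0, 1, 0, -7, 3, -1]
R3 ← R3 + (4)·R1: [0, 4, 1, 6, -11, 3]
R4 ← R4 − (3/2)·R1: [0, 3/2, 7/2, 9/2, -1, 0]
R5 ← R5 − (1/2)·R1: [0, -1/2, 3/2, -3/2, 2, 1]
R3 ← R3 − (4)·R2: [0, 0, 1, 34, -23, 7]
R4 ← R4 − (3/2)·R2: [0, 0, 7/2, 15, -11/2, 3/2]
R5 ← R5 + (1/2)·R2: [0, 0, 3/2, -5, 7/2, 1/2]
R4 ← R4 − (7/2)·R3: [0, 0, 0, -104, 75, -23]
R5 ← R5 − (3/2)·R3: [0, 0, 0, -56, 38, -10]
R5 ← R5 − (7/13)·R4: [0, 0, 0, 0, -31/13, 31/13]
5 nonzero rows, so rank(A) = 5.
A has 6 columns; by rank–nullity, nullity = 6 − 5 = 1.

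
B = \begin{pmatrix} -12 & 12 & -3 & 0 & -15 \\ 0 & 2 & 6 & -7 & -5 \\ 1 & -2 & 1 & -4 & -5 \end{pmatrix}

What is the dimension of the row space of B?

Row reduce to echelon form.
R3 ← R3 + (1/12)·R1: [0, -1, 3/4, -4, -25/4]
R3 ← R3 + (1/2)·R2: [0, 0, 15/4, -15/2, -35/4]
Echelon form has 3 nonzero rows, so rank(B) = 3.
The row space has dimension equal to the rank: 3.

3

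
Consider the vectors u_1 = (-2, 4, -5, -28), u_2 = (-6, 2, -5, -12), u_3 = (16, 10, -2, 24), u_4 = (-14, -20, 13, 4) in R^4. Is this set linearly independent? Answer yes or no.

no

Form the matrix with these vectors as rows and row reduce.
R2 ← R2 − (3)·R1: [0, -10, 10, 72]
R3 ← R3 + (8)·R1: [0, 42, -42, -200]
R4 ← R4 − (7)·R1: [0, -48, 48, 200]
R3 ← R3 + (21/5)·R2: [0, 0, 0, 512/5]
R4 ← R4 − (24/5)·R2: [0, 0, 0, -728/5]
R4 ← R4 + (91/64)·R3: [0, 0, 0, 0]
3 nonzero rows, so the 4 vectors span a space of dimension 3.
Since 3 < 4, the vectors are linearly dependent.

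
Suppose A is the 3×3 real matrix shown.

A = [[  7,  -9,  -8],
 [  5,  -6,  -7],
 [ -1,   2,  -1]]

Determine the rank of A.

Row reduce to echelon form.
R2 ← R2 − (5/7)·R1: [0, 3/7, -9/7]
R3 ← R3 + (1/7)·R1: [0, 5/7, -15/7]
R3 ← R3 − (5/3)·R2: [0, 0, 0]
Echelon form has 2 nonzero rows, so rank(A) = 2.

2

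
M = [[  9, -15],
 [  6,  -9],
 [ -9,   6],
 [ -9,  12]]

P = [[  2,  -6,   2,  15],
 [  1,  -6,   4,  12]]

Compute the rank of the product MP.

First compute MP:
[[  3,  36, -42, -45],
 [  3,  18, -24, -18],
 [-12,  18,   6, -63],
 [ -6, -18,  30,   9]]
Now row reduce the product.
R2 ← R2 − R1: [0, -18, 18, 27]
R3 ← R3 + (4)·R1: [0, 162, -162, -243]
R4 ← R4 + (2)·R1: [0, 54, -54, -81]
R3 ← R3 + (9)·R2: [0, 0, 0, 0]
R4 ← R4 + (3)·R2: [0, 0, 0, 0]
2 nonzero rows, so rank(MP) = 2.

2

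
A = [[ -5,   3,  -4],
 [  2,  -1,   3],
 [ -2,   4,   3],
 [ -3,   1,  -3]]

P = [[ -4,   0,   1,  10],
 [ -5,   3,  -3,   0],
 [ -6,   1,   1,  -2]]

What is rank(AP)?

First compute AP:
[[ 29,   5, -18, -42],
 [-21,   0,   8,  14],
 [-30,  15, -11, -26],
 [ 25,   0,  -9, -24]]
Now row reduce the product.
R2 ← R2 + (21/29)·R1: [0, 105/29, -146/29, -476/29]
R3 ← R3 + (30/29)·R1: [0, 585/29, -859/29, -2014/29]
R4 ← R4 − (25/29)·R1: [0, -125/29, 189/29, 354/29]
R3 ← R3 − (39/7)·R2: [0, 0, -11/7, 22]
R4 ← R4 + (25/21)·R2: [0, 0, 11/21, -22/3]
R4 ← R4 + (1/3)·R3: [0, 0, 0, 0]
3 nonzero rows, so rank(AP) = 3.

3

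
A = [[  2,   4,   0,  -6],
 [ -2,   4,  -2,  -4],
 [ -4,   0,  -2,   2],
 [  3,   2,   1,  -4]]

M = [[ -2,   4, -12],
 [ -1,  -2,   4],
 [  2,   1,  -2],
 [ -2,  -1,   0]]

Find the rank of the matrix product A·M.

2

First compute AM:
[[  4,   6,  -8],
 [  4, -14,  44],
 [  0, -20,  52],
 [  2,  13, -30]]
Now row reduce the product.
R2 ← R2 − R1: [0, -20, 52]
R4 ← R4 − (1/2)·R1: [0, 10, -26]
R3 ← R3 − R2: [0, 0, 0]
R4 ← R4 + (1/2)·R2: [0, 0, 0]
2 nonzero rows, so rank(AM) = 2.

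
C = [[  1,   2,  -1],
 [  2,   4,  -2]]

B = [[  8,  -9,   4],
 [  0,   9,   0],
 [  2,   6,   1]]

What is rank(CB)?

1

First compute CB:
[[  6,   3,   3],
 [ 12,   6,   6]]
Now row reduce the product.
R2 ← R2 − (2)·R1: [0, 0, 0]
1 nonzero row, so rank(CB) = 1.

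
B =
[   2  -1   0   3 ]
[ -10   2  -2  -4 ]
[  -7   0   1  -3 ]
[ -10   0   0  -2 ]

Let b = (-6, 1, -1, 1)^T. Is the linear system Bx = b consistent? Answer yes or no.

no

Row reduce the augmented matrix [B | b].
R2 ← R2 + (5)·R1: [0, -3, -2, 11, -29]
R3 ← R3 + (7/2)·R1: [0, -7/2, 1, 15/2, -22]
R4 ← R4 + (5)·R1: [0, -5, 0, 13, -29]
R3 ← R3 − (7/6)·R2: [0, 0, 10/3, -16/3, 71/6]
R4 ← R4 − (5/3)·R2: [0, 0, 10/3, -16/3, 58/3]
R4 ← R4 − R3: [0, 0, 0, 0, 15/2]
The echelon form has 4 nonzero rows; the last pivot sits in the augmented column, so rank(B) = 3 but rank([B|b]) = 4.
Since the ranks differ, the system is inconsistent.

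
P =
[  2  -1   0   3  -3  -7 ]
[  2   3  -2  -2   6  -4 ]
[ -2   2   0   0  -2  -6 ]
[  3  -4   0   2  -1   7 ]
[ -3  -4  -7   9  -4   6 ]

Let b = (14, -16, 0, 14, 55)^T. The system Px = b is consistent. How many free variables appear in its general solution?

Row reduce the augmented matrix [P | b].
R2 ← R2 − R1: [0, 4, -2, -5, 9, 3, -30]
R3 ← R3 + R1: [0, 1, 0, 3, -5, -13, 14]
R4 ← R4 − (3/2)·R1: [0, -5/2, 0, -5/2, 7/2, 35/2, -7]
R5 ← R5 + (3/2)·R1: [0, -11/2, -7, 27/2, -17/2, -9/2, 76]
R3 ← R3 − (1/4)·R2: [0, 0, 1/2, 17/4, -29/4, -55/4, 43/2]
R4 ← R4 + (5/8)·R2: [0, 0, -5/4, -45/8, 73/8, 155/8, -103/4]
R5 ← R5 + (11/8)·R2: [0, 0, -39/4, 53/8, 31/8, -3/8, 139/4]
R4 ← R4 + (5/2)·R3: [0, 0, 0, 5, -9, -15, 28]
R5 ← R5 + (39/2)·R3: [0, 0, 0, 179/2, -275/2, -537/2, 454]
R5 ← R5 − (179/10)·R4: [0, 0, 0, 0, 118/5, 0, -236/5]
The echelon form has 5 nonzero rows, and every pivot lies in the first 6 columns, so rank(P) = rank([P|b]) = 5.
The system is consistent.
Free variables = (unknowns) − (rank) = 6 − 5 = 1.

1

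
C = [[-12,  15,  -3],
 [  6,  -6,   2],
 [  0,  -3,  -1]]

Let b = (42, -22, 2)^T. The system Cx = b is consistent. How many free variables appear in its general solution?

Row reduce the augmented matrix [C | b].
R2 ← R2 + (1/2)·R1: [0, 3/2, 1/2, -1]
R3 ← R3 + (2)·R2: [0, 0, 0, 0]
The echelon form has 2 nonzero rows, and every pivot lies in the first 3 columns, so rank(C) = rank([C|b]) = 2.
The system is consistent.
Free variables = (unknowns) − (rank) = 3 − 2 = 1.

1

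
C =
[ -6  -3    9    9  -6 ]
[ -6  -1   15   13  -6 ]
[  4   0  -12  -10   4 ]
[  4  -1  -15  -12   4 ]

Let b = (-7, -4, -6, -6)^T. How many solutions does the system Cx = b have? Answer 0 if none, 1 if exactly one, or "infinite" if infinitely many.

0

Row reduce the augmented matrix [C | b].
R2 ← R2 − R1: [0, 2, 6, 4, 0, 3]
R3 ← R3 + (2/3)·R1: [0, -2, -6, -4, 0, -32/3]
R4 ← R4 + (2/3)·R1: [0, -3, -9, -6, 0, -32/3]
R3 ← R3 + R2: [0, 0, 0, 0, 0, -23/3]
R4 ← R4 + (3/2)·R2: [0, 0, 0, 0, 0, -37/6]
R4 ← R4 − (37/46)·R3: [0, 0, 0, 0, 0, 0]
The echelon form has 3 nonzero rows; the last pivot sits in the augmented column, so rank(C) = 2 but rank([C|b]) = 3.
Since the ranks differ, the system is inconsistent.
It has no solutions.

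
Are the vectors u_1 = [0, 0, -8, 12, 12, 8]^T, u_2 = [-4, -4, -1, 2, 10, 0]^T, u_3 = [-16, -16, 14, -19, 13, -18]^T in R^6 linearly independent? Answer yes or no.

no

Form the matrix with these vectors as rows and row reduce.
Swap R1 ↔ R2
R3 ← R3 − (4)·R1: [0, 0, 18, -27, -27, -18]
R3 ← R3 + (9/4)·R2: [0, 0, 0, 0, 0, 0]
2 nonzero rows, so the 3 vectors span a space of dimension 2.
Since 2 < 3, the vectors are linearly dependent.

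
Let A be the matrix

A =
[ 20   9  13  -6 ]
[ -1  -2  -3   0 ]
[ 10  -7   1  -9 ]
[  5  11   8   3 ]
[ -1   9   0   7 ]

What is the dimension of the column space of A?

Row reduce to echelon form.
R2 ← R2 + (1/20)·R1: [0, -31/20, -47/20, -3/10]
R3 ← R3 − (1/2)·R1: [0, -23/2, -11/2, -6]
R4 ← R4 − (1/4)·R1: [0, 35/4, 19/4, 9/2]
R5 ← R5 + (1/20)·R1: [0, 189/20, 13/20, 67/10]
R3 ← R3 − (230/31)·R2: [0, 0, 370/31, -117/31]
R4 ← R4 + (175/31)·R2: [0, 0, -264/31, 87/31]
R5 ← R5 + (189/31)·R2: [0, 0, -424/31, 151/31]
R4 ← R4 + (132/185)·R3: [0, 0, 0, 21/185]
R5 ← R5 + (212/185)·R3: [0, 0, 0, 101/185]
R5 ← R5 − (101/21)·R4: [0, 0, 0, 0]
Echelon form has 4 nonzero rows, so rank(A) = 4.
The column space has dimension equal to the rank: 4.

4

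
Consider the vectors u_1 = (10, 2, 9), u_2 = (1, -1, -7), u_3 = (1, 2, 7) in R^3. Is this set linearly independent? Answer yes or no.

yes

Form the matrix with these vectors as rows and row reduce.
R2 ← R2 − (1/10)·R1: [0, -6/5, -79/10]
R3 ← R3 − (1/10)·R1: [0, 9/5, 61/10]
R3 ← R3 + (3/2)·R2: [0, 0, -23/4]
3 nonzero rows, so the 3 vectors span a space of dimension 3.
Since 3 = 3, the vectors are linearly independent.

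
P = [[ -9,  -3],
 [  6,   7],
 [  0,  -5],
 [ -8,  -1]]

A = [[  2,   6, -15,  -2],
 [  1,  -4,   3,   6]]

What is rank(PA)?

2

First compute PA:
[[-21, -42, 126,   0],
 [ 19,   8, -69,  30],
 [ -5,  20, -15, -30],
 [-17, -44, 117,  10]]
Now row reduce the product.
R2 ← R2 + (19/21)·R1: [0, -30, 45, 30]
R3 ← R3 − (5/21)·R1: [0, 30, -45, -30]
R4 ← R4 − (17/21)·R1: [0, -10, 15, 10]
R3 ← R3 + R2: [0, 0, 0, 0]
R4 ← R4 − (1/3)·R2: [0, 0, 0, 0]
2 nonzero rows, so rank(PA) = 2.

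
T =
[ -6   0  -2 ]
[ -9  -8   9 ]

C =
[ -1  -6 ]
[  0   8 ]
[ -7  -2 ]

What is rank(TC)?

First compute TC:
[[ 20,  40],
 [-54, -28]]
Now row reduce the product.
R2 ← R2 + (27/10)·R1: [0, 80]
2 nonzero rows, so rank(TC) = 2.

2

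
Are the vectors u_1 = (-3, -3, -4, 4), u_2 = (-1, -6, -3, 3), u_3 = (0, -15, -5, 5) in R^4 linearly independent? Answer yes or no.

no

Form the matrix with these vectors as rows and row reduce.
R2 ← R2 − (1/3)·R1: [0, -5, -5/3, 5/3]
R3 ← R3 − (3)·R2: [0, 0, 0, 0]
2 nonzero rows, so the 3 vectors span a space of dimension 2.
Since 2 < 3, the vectors are linearly dependent.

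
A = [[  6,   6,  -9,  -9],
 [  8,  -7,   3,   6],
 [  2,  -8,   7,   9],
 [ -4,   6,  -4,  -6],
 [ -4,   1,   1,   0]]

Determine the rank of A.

Row reduce to echelon form.
R2 ← R2 − (4/3)·R1: [0, -15, 15, 18]
R3 ← R3 − (1/3)·R1: [0, -10, 10, 12]
R4 ← R4 + (2/3)·R1: [0, 10, -10, -12]
R5 ← R5 + (2/3)·R1: [0, 5, -5, -6]
R3 ← R3 − (2/3)·R2: [0, 0, 0, 0]
R4 ← R4 + (2/3)·R2: [0, 0, 0, 0]
R5 ← R5 + (1/3)·R2: [0, 0, 0, 0]
Echelon form has 2 nonzero rows, so rank(A) = 2.

2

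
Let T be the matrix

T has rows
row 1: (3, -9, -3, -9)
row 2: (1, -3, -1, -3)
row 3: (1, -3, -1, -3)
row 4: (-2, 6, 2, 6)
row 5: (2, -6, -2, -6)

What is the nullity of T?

Row reduce to echelon form.
R2 ← R2 − (1/3)·R1: [0, 0, 0, 0]
R3 ← R3 − (1/3)·R1: [0, 0, 0, 0]
R4 ← R4 + (2/3)·R1: [0, 0, 0, 0]
R5 ← R5 − (2/3)·R1: [0, 0, 0, 0]
1 nonzero row, so rank(T) = 1.
T has 4 columns; by rank–nullity, nullity = 4 − 1 = 3.

3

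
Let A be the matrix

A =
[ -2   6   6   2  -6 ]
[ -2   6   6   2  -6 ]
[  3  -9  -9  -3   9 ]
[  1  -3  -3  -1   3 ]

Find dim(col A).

1

Row reduce to echelon form.
R2 ← R2 − R1: [0, 0, 0, 0, 0]
R3 ← R3 + (3/2)·R1: [0, 0, 0, 0, 0]
R4 ← R4 + (1/2)·R1: [0, 0, 0, 0, 0]
Echelon form has 1 nonzero row, so rank(A) = 1.
The column space has dimension equal to the rank: 1.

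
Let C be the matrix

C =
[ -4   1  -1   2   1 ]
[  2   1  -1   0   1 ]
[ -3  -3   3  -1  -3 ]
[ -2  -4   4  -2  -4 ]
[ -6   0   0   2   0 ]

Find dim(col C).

Row reduce to echelon form.
R2 ← R2 + (1/2)·R1: [0, 3/2, -3/2, 1, 3/2]
R3 ← R3 − (3/4)·R1: [0, -15/4, 15/4, -5/2, -15/4]
R4 ← R4 − (1/2)·R1: [0, -9/2, 9/2, -3, -9/2]
R5 ← R5 − (3/2)·R1: [0, -3/2, 3/2, -1, -3/2]
R3 ← R3 + (5/2)·R2: [0, 0, 0, 0, 0]
R4 ← R4 + (3)·R2: [0, 0, 0, 0, 0]
R5 ← R5 + R2: [0, 0, 0, 0, 0]
Echelon form has 2 nonzero rows, so rank(C) = 2.
The column space has dimension equal to the rank: 2.

2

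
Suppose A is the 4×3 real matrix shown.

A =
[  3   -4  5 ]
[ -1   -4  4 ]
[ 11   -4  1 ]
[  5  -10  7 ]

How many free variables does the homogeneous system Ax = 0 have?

0

Row reduce to echelon form.
R2 ← R2 + (1/3)·R1: [0, -16/3, 17/3]
R3 ← R3 − (11/3)·R1: [0, 32/3, -52/3]
R4 ← R4 − (5/3)·R1: [0, -10/3, -4/3]
R3 ← R3 + (2)·R2: [0, 0, -6]
R4 ← R4 − (5/8)·R2: [0, 0, -39/8]
R4 ← R4 − (13/16)·R3: [0, 0, 0]
3 nonzero rows, so rank(A) = 3.
A has 3 columns; by rank–nullity, nullity = 3 − 3 = 0.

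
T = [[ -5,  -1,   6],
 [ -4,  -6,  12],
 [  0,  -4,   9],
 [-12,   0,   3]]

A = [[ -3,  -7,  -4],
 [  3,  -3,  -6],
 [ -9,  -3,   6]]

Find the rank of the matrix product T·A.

2

First compute TA:
[[-42,  20,  62],
 [-114,  10, 124],
 [-93, -15,  78],
 [  9,  75,  66]]
Now row reduce the product.
R2 ← R2 − (19/7)·R1: [0, -310/7, -310/7]
R3 ← R3 − (31/14)·R1: [0, -415/7, -415/7]
R4 ← R4 + (3/14)·R1: [0, 555/7, 555/7]
R3 ← R3 − (83/62)·R2: [0, 0, 0]
R4 ← R4 + (111/62)·R2: [0, 0, 0]
2 nonzero rows, so rank(TA) = 2.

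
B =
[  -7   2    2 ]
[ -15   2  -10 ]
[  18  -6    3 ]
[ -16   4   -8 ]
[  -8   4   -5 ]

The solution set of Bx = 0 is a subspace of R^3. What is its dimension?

Row reduce to echelon form.
R2 ← R2 − (15/7)·R1: [0, -16/7, -100/7]
R3 ← R3 + (18/7)·R1: [0, -6/7, 57/7]
R4 ← R4 − (16/7)·R1: [0, -4/7, -88/7]
R5 ← R5 − (8/7)·R1: [0, 12/7, -51/7]
R3 ← R3 − (3/8)·R2: [0, 0, 27/2]
R4 ← R4 − (1/4)·R2: [0, 0, -9]
R5 ← R5 + (3/4)·R2: [0, 0, -18]
R4 ← R4 + (2/3)·R3: [0, 0, 0]
R5 ← R5 + (4/3)·R3: [0, 0, 0]
3 nonzero rows, so rank(B) = 3.
B has 3 columns; by rank–nullity, nullity = 3 − 3 = 0.

0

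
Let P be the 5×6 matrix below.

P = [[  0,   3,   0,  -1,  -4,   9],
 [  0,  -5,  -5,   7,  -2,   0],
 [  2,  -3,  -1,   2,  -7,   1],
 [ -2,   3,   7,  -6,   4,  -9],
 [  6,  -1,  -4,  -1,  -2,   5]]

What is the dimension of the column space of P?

Row reduce to echelon form.
Swap R1 ↔ R3
R4 ← R4 + R1: [0, 0, 6, -4, -3, -8]
R5 ← R5 − (3)·R1: [0, 8, -1, -7, 19, 2]
R3 ← R3 + (3/5)·R2: [0, 0, -3, 16/5, -26/5, 9]
R5 ← R5 + (8/5)·R2: [0, 0, -9, 21/5, 79/5, 2]
R4 ← R4 + (2)·R3: [0, 0, 0, 12/5, -67/5, 10]
R5 ← R5 − (3)·R3: [0, 0, 0, -27/5, 157/5, -25]
R5 ← R5 + (9/4)·R4: [0, 0, 0, 0, 5/4, -5/2]
Echelon form has 5 nonzero rows, so rank(P) = 5.
The column space has dimension equal to the rank: 5.

5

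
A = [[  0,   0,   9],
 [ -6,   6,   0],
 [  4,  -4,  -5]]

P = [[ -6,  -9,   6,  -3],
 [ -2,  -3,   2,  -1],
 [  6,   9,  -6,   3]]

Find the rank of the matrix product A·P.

1

First compute AP:
[[ 54,  81, -54,  27],
 [ 24,  36, -24,  12],
 [-46, -69,  46, -23]]
Now row reduce the product.
R2 ← R2 − (4/9)·R1: [0, 0, 0, 0]
R3 ← R3 + (23/27)·R1: [0, 0, 0, 0]
1 nonzero row, so rank(AP) = 1.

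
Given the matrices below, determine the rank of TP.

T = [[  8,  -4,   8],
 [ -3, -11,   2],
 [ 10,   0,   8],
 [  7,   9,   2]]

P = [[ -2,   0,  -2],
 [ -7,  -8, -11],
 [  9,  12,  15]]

First compute TP:
[[ 84, 128, 148],
 [101, 112, 157],
 [ 52,  96, 100],
 [-59, -48, -83]]
Now row reduce the product.
R2 ← R2 − (101/84)·R1: [0, -880/21, -440/21]
R3 ← R3 − (13/21)·R1: [0, 352/21, 176/21]
R4 ← R4 + (59/84)·R1: [0, 880/21, 440/21]
R3 ← R3 + (2/5)·R2: [0, 0, 0]
R4 ← R4 + R2: [0, 0, 0]
2 nonzero rows, so rank(TP) = 2.

2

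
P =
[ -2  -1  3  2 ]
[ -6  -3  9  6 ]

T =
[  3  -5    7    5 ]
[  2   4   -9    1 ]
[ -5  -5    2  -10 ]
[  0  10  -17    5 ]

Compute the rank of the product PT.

First compute PT:
[[-23,  11, -33, -31],
 [-69,  33, -99, -93]]
Now row reduce the product.
R2 ← R2 − (3)·R1: [0, 0, 0, 0]
1 nonzero row, so rank(PT) = 1.

1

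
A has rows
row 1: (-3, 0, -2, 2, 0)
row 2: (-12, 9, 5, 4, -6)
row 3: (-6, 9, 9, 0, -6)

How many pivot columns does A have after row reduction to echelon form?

2

Row reduce to echelon form.
R2 ← R2 − (4)·R1: [0, 9, 13, -4, -6]
R3 ← R3 − (2)·R1: [0, 9, 13, -4, -6]
R3 ← R3 − R2: [0, 0, 0, 0, 0]
Echelon form has 2 nonzero rows, so rank(A) = 2.
Each nonzero row contributes one pivot column: 2 pivot columns.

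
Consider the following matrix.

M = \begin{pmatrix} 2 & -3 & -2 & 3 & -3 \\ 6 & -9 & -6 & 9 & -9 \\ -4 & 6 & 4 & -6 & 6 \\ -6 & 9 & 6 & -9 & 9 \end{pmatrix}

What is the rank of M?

Row reduce to echelon form.
R2 ← R2 − (3)·R1: [0, 0, 0, 0, 0]
R3 ← R3 + (2)·R1: [0, 0, 0, 0, 0]
R4 ← R4 + (3)·R1: [0, 0, 0, 0, 0]
Echelon form has 1 nonzero row, so rank(M) = 1.

1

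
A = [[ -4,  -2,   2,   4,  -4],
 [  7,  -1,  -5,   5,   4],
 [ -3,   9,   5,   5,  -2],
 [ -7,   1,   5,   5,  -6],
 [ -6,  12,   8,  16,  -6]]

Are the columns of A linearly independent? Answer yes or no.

Row reduce A to echelon form.
R2 ← R2 + (7/4)·R1: [0, -9/2, -3/2, 12, -3]
R3 ← R3 − (3/4)·R1: [0, 21/2, 7/2, 2, 1]
R4 ← R4 − (7/4)·R1: [0, 9/2, 3/2, -2, 1]
R5 ← R5 − (3/2)·R1: [0, 15, 5, 10, 0]
R3 ← R3 + (7/3)·R2: [0, 0, 0, 30, -6]
R4 ← R4 + R2: [0, 0, 0, 10, -2]
R5 ← R5 + (10/3)·R2: [0, 0, 0, 50, -10]
R4 ← R4 − (1/3)·R3: [0, 0, 0, 0, 0]
R5 ← R5 − (5/3)·R3: [0, 0, 0, 0, 0]
3 pivots among 5 columns.
Only 3 < 5 pivot columns, so the columns are linearly dependent.

no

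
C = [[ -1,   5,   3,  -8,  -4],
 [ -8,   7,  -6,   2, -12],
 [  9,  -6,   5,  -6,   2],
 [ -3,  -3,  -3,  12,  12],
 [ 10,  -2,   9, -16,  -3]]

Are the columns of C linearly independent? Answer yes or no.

no

Row reduce C to echelon form.
R2 ← R2 − (8)·R1: [0, -33, -30, 66, 20]
R3 ← R3 + (9)·R1: [0, 39, 32, -78, -34]
R4 ← R4 − (3)·R1: [0, -18, -12, 36, 24]
R5 ← R5 + (10)·R1: [0, 48, 39, -96, -43]
R3 ← R3 + (13/11)·R2: [0, 0, -38/11, 0, -114/11]
R4 ← R4 − (6/11)·R2: [0, 0, 48/11, 0, 144/11]
R5 ← R5 + (16/11)·R2: [0, 0, -51/11, 0, -153/11]
R4 ← R4 + (24/19)·R3: [0, 0, 0, 0, 0]
R5 ← R5 − (51/38)·R3: [0, 0, 0, 0, 0]
3 pivots among 5 columns.
Only 3 < 5 pivot columns, so the columns are linearly dependent.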